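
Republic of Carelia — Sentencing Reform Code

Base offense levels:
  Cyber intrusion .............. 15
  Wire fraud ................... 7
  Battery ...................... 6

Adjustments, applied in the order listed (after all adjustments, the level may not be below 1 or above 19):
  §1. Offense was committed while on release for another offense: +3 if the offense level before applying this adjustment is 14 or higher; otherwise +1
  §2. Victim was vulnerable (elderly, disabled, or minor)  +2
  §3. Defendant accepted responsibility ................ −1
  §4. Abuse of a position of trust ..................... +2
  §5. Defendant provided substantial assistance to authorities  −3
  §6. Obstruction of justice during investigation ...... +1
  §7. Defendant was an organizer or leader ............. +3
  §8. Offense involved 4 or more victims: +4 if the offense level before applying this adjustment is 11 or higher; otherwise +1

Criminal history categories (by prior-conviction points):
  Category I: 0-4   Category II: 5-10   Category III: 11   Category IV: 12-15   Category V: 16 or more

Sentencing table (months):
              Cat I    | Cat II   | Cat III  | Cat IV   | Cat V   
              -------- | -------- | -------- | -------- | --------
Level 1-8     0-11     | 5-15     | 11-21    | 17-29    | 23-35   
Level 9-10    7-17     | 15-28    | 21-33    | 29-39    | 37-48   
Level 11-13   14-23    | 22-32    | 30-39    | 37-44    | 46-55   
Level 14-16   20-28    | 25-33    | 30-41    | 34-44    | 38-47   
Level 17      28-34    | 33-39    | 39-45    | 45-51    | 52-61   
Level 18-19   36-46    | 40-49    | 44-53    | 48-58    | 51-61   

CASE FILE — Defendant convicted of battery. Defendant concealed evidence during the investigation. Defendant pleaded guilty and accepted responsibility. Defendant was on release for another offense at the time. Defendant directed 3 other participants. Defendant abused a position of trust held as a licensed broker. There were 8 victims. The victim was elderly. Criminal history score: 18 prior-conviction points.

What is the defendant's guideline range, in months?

Base offense level for battery: 6.
§1 applies (level before this adjustment is 6 < 14, so +1): 6 + 1 = 7.
§2 applies: 7 + 2 = 9.
§3 applies: 9 − 1 = 8.
§4 applies: 8 + 2 = 10.
§5 does not apply.
§6 applies: 10 + 1 = 11.
§7 applies: 11 + 3 = 14.
§8 applies (level before this adjustment is 14 ≥ 11, so +4): 14 + 4 = 18.
Final offense level: 18.
Criminal history: 18 prior points → Category V (16+).
Level 18 falls in the 18-19 band.
Grid: Level 18-19 × Category V = 51-61 months.

51-61 months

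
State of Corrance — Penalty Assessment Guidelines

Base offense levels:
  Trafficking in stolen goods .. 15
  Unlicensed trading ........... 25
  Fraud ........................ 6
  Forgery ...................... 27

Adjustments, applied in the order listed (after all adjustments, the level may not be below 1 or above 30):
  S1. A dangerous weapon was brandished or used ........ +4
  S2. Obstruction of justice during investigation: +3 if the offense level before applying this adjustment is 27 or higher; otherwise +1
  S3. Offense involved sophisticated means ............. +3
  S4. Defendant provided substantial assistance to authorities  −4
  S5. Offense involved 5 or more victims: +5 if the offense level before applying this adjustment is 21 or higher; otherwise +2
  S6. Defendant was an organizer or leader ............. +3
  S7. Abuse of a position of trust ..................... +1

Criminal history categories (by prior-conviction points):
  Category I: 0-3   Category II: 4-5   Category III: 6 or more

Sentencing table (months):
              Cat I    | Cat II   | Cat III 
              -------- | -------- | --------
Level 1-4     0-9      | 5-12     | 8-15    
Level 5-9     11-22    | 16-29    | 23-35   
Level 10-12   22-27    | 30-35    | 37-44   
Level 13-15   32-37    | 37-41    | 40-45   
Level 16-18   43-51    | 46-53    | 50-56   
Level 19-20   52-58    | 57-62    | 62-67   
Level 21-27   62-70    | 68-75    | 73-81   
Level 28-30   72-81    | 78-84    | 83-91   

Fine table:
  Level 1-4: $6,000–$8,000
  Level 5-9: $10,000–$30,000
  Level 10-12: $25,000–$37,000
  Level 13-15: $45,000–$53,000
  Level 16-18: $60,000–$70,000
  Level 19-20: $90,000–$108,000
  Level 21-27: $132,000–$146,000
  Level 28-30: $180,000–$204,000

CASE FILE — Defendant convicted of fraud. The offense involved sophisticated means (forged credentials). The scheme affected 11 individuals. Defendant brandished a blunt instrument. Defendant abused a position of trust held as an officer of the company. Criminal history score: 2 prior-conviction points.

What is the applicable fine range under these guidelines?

Base offense level for fraud: 6.
S1 applies: 6 + 4 = 10.
S2 does not apply.
S3 applies: 10 + 3 = 13.
S5 applies (level before this adjustment is 13 < 21, so +2): 13 + 2 = 15.
S7 applies: 15 + 1 = 16.
Final offense level: 16.
Level 16 falls in the 16-18 band.
Fine table: Level 16-18 → $60,000–$70,000.

$60,000–$70,000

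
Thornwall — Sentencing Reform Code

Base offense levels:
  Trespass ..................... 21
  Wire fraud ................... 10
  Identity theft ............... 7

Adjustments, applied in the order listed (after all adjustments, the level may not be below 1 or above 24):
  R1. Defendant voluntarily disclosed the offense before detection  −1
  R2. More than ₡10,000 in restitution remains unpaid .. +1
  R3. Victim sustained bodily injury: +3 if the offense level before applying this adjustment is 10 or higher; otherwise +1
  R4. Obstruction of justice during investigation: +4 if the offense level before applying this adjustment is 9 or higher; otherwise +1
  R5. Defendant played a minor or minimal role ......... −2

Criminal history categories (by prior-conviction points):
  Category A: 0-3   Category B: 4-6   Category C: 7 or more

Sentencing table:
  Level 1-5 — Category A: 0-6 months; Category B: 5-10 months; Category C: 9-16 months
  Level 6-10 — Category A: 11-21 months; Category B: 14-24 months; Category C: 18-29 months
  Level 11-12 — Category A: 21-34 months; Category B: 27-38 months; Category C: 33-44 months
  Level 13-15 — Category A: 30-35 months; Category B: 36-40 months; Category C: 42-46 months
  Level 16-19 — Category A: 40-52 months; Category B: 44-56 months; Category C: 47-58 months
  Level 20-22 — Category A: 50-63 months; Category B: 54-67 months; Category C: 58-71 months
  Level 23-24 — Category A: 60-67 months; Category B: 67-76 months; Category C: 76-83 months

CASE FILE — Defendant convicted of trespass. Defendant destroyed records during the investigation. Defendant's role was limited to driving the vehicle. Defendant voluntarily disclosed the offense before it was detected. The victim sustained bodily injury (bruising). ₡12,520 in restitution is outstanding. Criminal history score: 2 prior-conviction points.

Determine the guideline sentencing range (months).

60-67 months

Base offense level for trespass: 21.
R1 applies: 21 − 1 = 20.
R2 applies: 20 + 1 = 21.
R3 applies (level before this adjustment is 21 ≥ 10, so +3): 21 + 3 = 24.
R4 applies (level before this adjustment is 24 ≥ 9, so +4): 24 + 4 = 28.
R5 applies: 28 − 2 = 26.
Level 26 exceeds the maximum of 24; capped at 24.
Final offense level: 24.
Criminal history: 2 prior points → Category A (0-3).
Level 24 falls in the 23-24 band.
Grid: Level 23-24 × Category A = 60-67 months.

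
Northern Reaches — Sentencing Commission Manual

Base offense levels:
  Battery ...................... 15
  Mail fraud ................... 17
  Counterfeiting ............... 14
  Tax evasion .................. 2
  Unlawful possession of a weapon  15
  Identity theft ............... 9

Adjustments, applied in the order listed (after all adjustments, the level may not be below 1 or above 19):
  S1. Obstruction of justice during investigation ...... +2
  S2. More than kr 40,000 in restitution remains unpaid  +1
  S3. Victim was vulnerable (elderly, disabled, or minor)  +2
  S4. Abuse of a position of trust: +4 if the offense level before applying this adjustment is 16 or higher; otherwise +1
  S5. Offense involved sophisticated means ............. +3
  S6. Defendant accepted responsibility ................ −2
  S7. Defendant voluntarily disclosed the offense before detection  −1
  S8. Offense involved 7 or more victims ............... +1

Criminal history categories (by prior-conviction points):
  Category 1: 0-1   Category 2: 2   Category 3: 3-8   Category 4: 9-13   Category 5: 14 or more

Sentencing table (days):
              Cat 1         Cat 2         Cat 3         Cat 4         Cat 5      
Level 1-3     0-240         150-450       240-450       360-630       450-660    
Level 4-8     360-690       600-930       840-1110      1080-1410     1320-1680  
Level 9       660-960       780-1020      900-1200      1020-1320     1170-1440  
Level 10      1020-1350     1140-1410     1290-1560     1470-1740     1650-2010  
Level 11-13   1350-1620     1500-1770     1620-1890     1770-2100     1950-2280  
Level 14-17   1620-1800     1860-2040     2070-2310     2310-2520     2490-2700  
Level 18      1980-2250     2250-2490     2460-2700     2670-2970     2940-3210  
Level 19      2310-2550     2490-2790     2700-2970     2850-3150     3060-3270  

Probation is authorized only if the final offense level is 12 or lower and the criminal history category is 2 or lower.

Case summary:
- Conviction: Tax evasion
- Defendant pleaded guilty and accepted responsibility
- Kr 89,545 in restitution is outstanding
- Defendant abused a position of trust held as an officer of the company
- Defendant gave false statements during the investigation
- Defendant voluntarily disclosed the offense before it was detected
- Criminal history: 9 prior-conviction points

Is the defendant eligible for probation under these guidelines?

Base offense level for tax evasion: 2.
S1 applies: 2 + 2 = 4.
S2 applies: 4 + 1 = 5.
S4 applies (level before this adjustment is 5 < 16, so +1): 5 + 1 = 6.
S6 applies: 6 − 2 = 4.
S7 applies: 4 − 1 = 3.
S8 does not apply.
Final offense level: 3.
Criminal history: 9 prior points → Category 4 (9-13).
Level 3 falls in the 1-3 band.
Grid: Level 1-3 × Category 4 = 360-630 days.
Probation check: level 3 ≤ 12 and category 4 > 2 → not eligible.

No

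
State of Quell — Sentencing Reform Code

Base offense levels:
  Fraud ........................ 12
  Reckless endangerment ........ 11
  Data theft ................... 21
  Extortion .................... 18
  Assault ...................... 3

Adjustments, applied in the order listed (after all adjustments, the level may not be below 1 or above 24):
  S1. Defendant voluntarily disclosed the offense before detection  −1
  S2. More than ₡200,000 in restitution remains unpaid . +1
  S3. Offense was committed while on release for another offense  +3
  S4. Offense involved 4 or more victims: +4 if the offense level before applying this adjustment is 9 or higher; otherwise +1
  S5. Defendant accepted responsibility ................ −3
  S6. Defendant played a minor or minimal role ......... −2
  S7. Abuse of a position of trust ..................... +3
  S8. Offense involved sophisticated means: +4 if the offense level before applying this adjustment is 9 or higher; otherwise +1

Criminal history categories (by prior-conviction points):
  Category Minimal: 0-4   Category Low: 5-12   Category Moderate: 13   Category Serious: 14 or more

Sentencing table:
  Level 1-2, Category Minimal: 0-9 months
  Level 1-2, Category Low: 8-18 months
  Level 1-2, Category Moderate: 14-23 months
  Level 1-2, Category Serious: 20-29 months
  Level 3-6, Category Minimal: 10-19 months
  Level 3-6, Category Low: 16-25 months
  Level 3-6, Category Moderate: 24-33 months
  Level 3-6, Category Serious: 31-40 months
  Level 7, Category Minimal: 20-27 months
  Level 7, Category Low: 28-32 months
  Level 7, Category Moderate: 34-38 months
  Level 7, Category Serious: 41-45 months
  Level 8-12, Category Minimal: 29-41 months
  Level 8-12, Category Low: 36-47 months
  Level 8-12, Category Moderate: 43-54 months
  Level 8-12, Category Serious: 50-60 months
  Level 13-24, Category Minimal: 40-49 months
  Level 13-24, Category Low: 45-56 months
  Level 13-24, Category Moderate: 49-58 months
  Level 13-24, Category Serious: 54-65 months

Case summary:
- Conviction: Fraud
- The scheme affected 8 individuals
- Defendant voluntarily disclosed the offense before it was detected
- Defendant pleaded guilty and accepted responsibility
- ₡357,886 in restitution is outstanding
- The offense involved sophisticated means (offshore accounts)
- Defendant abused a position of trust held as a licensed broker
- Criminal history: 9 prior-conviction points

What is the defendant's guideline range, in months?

Base offense level for fraud: 12.
S1 applies: 12 − 1 = 11.
S2 applies: 11 + 1 = 12.
S4 applies (level before this adjustment is 12 ≥ 9, so +4): 12 + 4 = 16.
S5 applies: 16 − 3 = 13.
S7 applies: 13 + 3 = 16.
S8 applies (level before this adjustment is 16 ≥ 9, so +4): 16 + 4 = 20.
Final offense level: 20.
Criminal history: 9 prior points → Category Low (5-12).
Level 20 falls in the 13-24 band.
Grid: Level 13-24 × Category Low = 45-56 months.

45-56 months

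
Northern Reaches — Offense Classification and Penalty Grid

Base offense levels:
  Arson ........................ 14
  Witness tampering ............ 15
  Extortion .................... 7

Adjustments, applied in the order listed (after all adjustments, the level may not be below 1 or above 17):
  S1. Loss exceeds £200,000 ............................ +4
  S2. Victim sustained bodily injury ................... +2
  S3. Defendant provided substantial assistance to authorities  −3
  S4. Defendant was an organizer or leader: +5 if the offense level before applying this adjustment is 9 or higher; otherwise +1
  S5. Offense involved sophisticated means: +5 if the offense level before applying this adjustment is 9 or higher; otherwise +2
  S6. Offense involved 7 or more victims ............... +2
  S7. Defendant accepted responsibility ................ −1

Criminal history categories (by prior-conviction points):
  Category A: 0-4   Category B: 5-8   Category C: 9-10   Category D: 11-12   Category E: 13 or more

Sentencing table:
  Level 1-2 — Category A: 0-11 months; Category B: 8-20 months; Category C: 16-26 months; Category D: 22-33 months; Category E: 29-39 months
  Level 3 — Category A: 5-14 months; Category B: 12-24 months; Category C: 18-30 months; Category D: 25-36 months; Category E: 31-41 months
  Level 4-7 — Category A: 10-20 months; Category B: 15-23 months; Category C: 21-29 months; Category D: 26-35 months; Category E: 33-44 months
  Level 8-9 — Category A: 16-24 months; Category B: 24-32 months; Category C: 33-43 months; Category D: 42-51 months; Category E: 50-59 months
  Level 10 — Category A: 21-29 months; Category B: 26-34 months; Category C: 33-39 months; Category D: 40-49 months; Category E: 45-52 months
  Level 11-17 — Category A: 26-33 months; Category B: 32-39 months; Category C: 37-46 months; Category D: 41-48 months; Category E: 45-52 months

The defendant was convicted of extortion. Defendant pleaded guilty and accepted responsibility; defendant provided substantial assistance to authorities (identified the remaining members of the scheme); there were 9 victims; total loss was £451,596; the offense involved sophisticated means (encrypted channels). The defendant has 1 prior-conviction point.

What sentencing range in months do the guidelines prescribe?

26-33 months

Base offense level for extortion: 7.
S1 applies: 7 + 4 = 11.
S3 applies: 11 − 3 = 8.
S4 does not apply.
S5 applies (level before this adjustment is 8 < 9, so +2): 8 + 2 = 10.
S6 applies: 10 + 2 = 12.
S7 applies: 12 − 1 = 11.
Final offense level: 11.
Criminal history: 1 prior point → Category A (0-4).
Level 11 falls in the 11-17 band.
Grid: Level 11-17 × Category A = 26-33 months.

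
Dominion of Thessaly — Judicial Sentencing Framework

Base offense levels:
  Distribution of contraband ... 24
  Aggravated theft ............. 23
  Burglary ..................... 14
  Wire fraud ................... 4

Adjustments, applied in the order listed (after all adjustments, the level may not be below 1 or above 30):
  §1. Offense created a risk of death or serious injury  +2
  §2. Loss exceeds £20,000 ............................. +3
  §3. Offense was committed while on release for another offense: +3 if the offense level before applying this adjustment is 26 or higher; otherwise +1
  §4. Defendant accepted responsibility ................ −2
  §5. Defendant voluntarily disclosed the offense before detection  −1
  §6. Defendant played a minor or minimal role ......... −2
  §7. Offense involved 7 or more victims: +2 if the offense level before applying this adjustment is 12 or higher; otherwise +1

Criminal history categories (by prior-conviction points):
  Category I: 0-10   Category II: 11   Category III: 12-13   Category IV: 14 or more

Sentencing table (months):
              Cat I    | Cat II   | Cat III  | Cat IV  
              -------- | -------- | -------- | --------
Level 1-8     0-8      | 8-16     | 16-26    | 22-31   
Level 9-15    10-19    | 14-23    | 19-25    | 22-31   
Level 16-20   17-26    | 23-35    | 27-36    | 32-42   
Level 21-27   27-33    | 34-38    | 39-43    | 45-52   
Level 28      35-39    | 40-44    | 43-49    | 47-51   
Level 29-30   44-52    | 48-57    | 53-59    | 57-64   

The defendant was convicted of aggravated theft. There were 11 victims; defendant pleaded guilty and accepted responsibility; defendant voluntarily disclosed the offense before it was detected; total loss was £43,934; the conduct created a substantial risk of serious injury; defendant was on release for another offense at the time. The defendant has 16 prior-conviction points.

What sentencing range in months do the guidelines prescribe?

Base offense level for aggravated theft: 23.
§1 applies: 23 + 2 = 25.
§2 applies: 25 + 3 = 28.
§3 applies (level before this adjustment is 28 ≥ 26, so +3): 28 + 3 = 31.
§4 applies: 31 − 2 = 29.
§5 applies: 29 − 1 = 28.
§6 does not apply.
§7 applies (level before this adjustment is 28 ≥ 12, so +2): 28 + 2 = 30.
Final offense level: 30.
Criminal history: 16 prior points → Category IV (14+).
Level 30 falls in the 29-30 band.
Grid: Level 29-30 × Category IV = 57-64 months.

57-64 months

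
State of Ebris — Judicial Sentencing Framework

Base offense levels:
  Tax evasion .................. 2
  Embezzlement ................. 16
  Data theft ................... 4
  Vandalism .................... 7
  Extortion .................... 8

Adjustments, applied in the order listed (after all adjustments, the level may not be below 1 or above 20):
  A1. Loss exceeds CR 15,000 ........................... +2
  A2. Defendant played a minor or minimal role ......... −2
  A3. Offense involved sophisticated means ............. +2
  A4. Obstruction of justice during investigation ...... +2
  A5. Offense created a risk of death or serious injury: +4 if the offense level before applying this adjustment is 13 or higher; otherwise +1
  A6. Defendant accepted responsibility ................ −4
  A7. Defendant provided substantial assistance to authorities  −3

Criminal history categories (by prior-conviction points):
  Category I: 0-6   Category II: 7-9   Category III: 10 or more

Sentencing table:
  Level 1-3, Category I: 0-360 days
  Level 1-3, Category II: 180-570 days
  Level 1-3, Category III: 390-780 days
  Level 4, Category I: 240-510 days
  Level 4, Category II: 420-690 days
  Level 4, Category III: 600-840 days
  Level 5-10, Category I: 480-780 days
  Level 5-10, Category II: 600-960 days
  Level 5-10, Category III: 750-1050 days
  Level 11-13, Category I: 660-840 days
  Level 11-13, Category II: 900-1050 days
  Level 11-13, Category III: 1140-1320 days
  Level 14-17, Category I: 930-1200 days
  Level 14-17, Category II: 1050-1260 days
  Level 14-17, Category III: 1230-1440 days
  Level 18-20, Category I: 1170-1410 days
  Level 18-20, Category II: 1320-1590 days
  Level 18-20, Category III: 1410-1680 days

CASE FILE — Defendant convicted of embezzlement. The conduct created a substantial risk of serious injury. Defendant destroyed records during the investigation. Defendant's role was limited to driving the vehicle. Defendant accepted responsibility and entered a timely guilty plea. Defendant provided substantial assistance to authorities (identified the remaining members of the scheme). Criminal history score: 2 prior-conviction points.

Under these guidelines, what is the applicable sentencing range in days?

660-840 days

Base offense level for embezzlement: 16.
A1 does not apply.
A2 applies: 16 − 2 = 14.
A4 applies: 14 + 2 = 16.
A5 applies (level before this adjustment is 16 ≥ 13, so +4): 16 + 4 = 20.
A6 applies: 20 − 4 = 16.
A7 applies: 16 − 3 = 13.
Final offense level: 13.
Criminal history: 2 prior points → Category I (0-6).
Level 13 falls in the 11-13 band.
Grid: Level 11-13 × Category I = 660-840 days.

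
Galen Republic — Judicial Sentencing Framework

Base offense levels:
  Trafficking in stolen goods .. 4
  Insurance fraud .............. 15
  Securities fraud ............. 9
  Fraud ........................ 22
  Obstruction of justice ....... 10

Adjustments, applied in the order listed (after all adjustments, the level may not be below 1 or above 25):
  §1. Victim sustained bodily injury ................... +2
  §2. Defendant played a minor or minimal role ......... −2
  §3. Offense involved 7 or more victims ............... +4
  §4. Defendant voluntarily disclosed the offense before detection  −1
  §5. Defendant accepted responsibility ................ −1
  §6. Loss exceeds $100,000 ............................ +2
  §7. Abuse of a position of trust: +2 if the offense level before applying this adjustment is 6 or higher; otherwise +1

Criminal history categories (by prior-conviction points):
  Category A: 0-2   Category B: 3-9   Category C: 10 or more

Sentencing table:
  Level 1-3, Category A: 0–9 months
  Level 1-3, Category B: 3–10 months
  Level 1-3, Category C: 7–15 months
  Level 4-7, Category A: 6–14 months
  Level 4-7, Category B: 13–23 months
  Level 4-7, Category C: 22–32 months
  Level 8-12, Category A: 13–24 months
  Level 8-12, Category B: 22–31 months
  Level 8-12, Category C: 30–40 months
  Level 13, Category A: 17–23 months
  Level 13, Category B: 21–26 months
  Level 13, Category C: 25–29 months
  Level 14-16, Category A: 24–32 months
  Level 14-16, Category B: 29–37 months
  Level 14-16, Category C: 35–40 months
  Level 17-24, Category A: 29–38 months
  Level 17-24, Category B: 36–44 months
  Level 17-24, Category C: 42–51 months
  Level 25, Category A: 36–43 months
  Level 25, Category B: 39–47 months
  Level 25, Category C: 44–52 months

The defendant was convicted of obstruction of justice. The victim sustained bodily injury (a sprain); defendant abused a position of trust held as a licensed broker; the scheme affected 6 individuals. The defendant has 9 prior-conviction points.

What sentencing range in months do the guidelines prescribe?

29-37 months

Base offense level for obstruction of justice: 10.
§1 applies: 10 + 2 = 12.
§6 does not apply.
§7 applies (level before this adjustment is 12 ≥ 6, so +2): 12 + 2 = 14.
Final offense level: 14.
Criminal history: 9 prior points → Category B (3-9).
Level 14 falls in the 14-16 band.
Grid: Level 14-16 × Category B = 29-37 months.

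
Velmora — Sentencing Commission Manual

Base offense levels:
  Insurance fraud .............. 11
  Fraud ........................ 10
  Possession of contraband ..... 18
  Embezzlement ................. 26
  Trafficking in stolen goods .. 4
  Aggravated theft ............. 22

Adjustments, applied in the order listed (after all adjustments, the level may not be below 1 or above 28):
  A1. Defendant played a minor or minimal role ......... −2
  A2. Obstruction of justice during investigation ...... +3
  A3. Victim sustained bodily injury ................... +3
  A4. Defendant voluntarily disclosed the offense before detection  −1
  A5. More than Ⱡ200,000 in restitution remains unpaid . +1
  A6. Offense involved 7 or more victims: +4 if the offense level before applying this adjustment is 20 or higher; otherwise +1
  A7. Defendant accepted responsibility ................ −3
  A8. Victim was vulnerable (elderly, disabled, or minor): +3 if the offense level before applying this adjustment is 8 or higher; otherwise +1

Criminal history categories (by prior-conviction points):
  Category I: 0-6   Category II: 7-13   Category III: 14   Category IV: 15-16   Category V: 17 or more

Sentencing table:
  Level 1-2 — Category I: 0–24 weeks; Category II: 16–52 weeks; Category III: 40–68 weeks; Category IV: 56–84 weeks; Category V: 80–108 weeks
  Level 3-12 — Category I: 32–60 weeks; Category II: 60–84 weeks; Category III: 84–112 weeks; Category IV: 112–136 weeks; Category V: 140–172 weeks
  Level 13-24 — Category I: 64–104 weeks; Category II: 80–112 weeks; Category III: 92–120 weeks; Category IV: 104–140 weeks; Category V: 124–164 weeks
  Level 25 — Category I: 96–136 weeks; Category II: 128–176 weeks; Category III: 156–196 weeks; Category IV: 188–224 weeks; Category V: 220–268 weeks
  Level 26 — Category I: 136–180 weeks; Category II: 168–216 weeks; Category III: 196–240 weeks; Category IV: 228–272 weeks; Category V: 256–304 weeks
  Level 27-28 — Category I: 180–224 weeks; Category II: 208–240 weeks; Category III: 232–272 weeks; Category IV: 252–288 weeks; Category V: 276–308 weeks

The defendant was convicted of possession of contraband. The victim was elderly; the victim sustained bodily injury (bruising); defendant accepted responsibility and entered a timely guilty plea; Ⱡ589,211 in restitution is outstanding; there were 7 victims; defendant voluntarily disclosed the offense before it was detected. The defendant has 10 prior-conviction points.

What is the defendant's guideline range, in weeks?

128-176 weeks

Base offense level for possession of contraband: 18.
A1 does not apply.
A2 does not apply.
A3 applies: 18 + 3 = 21.
A4 applies: 21 − 1 = 20.
A5 applies: 20 + 1 = 21.
A6 applies (level before this adjustment is 21 ≥ 20, so +4): 21 + 4 = 25.
A7 applies: 25 − 3 = 22.
A8 applies (level before this adjustment is 22 ≥ 8, so +3): 22 + 3 = 25.
Final offense level: 25.
Criminal history: 10 prior points → Category II (7-13).
Level 25 falls in the 25 band.
Grid: Level 25 × Category II = 128-176 weeks.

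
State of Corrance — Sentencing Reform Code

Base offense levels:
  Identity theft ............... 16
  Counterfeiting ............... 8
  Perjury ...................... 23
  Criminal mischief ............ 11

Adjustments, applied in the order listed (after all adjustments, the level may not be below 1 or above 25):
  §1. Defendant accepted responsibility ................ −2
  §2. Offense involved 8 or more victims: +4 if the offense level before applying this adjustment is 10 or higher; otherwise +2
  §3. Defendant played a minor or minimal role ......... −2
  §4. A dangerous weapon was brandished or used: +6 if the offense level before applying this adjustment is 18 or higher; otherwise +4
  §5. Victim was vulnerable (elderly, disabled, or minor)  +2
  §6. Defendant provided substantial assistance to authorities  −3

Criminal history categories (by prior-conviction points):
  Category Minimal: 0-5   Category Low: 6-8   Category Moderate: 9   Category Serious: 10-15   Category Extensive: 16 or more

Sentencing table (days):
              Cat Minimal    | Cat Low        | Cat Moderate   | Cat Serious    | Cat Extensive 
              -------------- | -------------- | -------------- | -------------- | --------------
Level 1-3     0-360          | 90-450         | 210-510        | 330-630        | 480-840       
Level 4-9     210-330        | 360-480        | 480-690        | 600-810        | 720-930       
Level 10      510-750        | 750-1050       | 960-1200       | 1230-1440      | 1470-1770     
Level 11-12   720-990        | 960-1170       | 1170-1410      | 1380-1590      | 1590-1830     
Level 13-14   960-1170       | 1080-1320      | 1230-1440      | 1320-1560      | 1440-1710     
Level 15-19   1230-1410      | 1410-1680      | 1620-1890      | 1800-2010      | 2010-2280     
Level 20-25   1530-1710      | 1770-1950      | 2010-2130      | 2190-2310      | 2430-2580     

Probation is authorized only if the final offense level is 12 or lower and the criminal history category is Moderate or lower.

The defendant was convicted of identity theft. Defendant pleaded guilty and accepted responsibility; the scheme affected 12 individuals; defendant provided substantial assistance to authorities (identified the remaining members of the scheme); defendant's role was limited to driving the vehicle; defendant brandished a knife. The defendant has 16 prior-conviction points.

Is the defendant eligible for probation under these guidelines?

Base offense level for identity theft: 16.
§1 applies: 16 − 2 = 14.
§2 applies (level before this adjustment is 14 ≥ 10, so +4): 14 + 4 = 18.
§3 applies: 18 − 2 = 16.
§4 applies (level before this adjustment is 16 < 18, so +4): 16 + 4 = 20.
§6 applies: 20 − 3 = 17.
Final offense level: 17.
Criminal history: 16 prior points → Category Extensive (16+).
Level 17 falls in the 15-19 band.
Grid: Level 15-19 × Category Extensive = 2010-2280 days.
Probation check: level 17 > 12 and category Extensive > Moderate → not eligible.

No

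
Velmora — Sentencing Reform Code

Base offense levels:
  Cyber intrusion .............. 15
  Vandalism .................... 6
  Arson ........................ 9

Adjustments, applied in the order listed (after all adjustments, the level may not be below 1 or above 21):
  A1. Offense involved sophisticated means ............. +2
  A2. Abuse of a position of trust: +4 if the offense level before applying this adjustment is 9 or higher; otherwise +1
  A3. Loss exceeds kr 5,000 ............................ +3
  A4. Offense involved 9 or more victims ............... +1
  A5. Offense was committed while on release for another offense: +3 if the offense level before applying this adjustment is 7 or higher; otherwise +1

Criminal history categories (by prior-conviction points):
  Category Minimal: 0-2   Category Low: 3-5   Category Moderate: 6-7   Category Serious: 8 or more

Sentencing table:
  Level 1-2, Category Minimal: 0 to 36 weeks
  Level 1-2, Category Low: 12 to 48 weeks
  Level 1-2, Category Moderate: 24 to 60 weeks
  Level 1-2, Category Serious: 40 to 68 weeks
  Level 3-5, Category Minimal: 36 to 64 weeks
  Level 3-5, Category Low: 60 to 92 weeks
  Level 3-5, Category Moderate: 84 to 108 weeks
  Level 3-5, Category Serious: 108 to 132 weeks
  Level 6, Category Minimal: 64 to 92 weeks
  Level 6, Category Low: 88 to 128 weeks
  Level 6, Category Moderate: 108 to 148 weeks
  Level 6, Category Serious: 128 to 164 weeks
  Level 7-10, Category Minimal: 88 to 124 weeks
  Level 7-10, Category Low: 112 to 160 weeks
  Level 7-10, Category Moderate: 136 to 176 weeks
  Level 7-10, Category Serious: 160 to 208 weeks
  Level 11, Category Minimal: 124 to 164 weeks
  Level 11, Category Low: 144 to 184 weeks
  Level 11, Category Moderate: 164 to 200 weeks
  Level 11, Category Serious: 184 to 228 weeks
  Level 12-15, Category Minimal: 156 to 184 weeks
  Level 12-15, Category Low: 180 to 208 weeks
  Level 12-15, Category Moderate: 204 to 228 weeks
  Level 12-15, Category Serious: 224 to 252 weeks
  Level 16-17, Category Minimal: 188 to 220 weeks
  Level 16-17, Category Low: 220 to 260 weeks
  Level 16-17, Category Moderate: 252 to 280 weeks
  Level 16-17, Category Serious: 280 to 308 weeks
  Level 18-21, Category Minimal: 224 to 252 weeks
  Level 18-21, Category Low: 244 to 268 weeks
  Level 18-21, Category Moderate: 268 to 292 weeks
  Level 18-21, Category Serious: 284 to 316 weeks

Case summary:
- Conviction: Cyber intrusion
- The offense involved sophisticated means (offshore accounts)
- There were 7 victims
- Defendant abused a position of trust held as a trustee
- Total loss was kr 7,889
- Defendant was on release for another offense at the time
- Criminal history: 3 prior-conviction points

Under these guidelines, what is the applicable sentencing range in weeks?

244-268 weeks

Base offense level for cyber intrusion: 15.
A1 applies: 15 + 2 = 17.
A2 applies (level before this adjustment is 17 ≥ 9, so +4): 17 + 4 = 21.
A3 applies: 21 + 3 = 24.
A5 applies (level before this adjustment is 24 ≥ 7, so +3): 24 + 3 = 27.
Level 27 exceeds the maximum of 21; capped at 21.
Final offense level: 21.
Criminal history: 3 prior points → Category Low (3-5).
Level 21 falls in the 18-21 band.
Grid: Level 18-21 × Category Low = 244-268 weeks.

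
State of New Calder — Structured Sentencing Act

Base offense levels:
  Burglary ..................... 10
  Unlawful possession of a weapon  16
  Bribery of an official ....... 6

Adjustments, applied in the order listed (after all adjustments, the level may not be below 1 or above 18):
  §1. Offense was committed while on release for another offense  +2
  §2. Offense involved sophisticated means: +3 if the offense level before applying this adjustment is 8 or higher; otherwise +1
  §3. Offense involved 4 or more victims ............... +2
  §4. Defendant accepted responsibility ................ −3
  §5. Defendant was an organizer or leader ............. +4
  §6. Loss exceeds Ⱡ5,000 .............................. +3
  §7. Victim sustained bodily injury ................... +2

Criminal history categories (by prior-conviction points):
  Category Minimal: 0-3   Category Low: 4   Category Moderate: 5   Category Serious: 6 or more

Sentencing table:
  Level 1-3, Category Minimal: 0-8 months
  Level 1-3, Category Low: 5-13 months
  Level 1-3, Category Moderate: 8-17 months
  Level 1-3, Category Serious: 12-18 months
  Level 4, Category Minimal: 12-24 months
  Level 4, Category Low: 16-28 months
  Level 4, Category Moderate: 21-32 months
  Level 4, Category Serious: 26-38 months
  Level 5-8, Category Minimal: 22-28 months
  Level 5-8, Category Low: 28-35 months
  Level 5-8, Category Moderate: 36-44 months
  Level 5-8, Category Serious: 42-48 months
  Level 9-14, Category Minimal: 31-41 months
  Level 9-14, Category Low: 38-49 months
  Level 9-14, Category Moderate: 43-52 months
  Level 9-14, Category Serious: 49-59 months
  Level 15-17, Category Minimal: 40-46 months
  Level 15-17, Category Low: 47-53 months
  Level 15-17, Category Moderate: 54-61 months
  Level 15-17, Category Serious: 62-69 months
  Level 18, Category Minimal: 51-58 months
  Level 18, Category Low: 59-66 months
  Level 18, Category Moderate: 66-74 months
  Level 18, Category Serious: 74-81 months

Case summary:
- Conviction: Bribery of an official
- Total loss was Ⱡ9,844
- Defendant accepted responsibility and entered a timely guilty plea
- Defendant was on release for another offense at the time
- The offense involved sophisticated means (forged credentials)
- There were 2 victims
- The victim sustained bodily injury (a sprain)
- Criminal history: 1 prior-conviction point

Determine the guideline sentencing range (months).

Base offense level for bribery of an official: 6.
§1 applies: 6 + 2 = 8.
§2 applies (level before this adjustment is 8 ≥ 8, so +3): 8 + 3 = 11.
§3 does not apply.
§4 applies: 11 − 3 = 8.
§5 does not apply.
§6 applies: 8 + 3 = 11.
§7 applies: 11 + 2 = 13.
Final offense level: 13.
Criminal history: 1 prior point → Category Minimal (0-3).
Level 13 falls in the 9-14 band.
Grid: Level 9-14 × Category Minimal = 31-41 months.

31-41 months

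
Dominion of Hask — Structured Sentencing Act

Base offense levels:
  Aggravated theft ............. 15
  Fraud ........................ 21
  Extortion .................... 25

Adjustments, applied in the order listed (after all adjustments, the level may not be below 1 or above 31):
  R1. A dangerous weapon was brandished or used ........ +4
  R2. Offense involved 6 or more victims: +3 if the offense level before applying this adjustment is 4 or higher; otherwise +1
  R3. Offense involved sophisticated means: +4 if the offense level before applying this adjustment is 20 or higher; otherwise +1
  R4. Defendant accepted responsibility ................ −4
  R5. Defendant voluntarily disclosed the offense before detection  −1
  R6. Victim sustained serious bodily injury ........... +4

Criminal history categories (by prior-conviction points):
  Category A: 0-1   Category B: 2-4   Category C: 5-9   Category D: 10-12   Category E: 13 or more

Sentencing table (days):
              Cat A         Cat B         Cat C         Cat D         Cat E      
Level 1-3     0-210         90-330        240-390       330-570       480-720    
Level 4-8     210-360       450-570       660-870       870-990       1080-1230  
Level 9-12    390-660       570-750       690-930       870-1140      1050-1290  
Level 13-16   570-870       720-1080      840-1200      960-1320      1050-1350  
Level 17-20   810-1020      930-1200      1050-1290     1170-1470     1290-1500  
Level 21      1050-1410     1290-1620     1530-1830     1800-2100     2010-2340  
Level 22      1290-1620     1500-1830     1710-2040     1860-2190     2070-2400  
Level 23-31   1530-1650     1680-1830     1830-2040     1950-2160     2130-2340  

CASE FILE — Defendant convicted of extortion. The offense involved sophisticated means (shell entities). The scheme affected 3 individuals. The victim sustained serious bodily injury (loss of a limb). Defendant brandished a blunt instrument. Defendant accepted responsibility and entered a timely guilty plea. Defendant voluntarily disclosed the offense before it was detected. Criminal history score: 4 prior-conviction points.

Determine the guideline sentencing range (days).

1680-1830 days

Base offense level for extortion: 25.
R1 applies: 25 + 4 = 29.
R3 applies (level before this adjustment is 29 ≥ 20, so +4): 29 + 4 = 33.
R4 applies: 33 − 4 = 29.
R5 applies: 29 − 1 = 28.
R6 applies: 28 + 4 = 32.
Level 32 exceeds the maximum of 31; capped at 31.
Final offense level: 31.
Criminal history: 4 prior points → Category B (2-4).
Level 31 falls in the 23-31 band.
Grid: Level 23-31 × Category B = 1680-1830 days.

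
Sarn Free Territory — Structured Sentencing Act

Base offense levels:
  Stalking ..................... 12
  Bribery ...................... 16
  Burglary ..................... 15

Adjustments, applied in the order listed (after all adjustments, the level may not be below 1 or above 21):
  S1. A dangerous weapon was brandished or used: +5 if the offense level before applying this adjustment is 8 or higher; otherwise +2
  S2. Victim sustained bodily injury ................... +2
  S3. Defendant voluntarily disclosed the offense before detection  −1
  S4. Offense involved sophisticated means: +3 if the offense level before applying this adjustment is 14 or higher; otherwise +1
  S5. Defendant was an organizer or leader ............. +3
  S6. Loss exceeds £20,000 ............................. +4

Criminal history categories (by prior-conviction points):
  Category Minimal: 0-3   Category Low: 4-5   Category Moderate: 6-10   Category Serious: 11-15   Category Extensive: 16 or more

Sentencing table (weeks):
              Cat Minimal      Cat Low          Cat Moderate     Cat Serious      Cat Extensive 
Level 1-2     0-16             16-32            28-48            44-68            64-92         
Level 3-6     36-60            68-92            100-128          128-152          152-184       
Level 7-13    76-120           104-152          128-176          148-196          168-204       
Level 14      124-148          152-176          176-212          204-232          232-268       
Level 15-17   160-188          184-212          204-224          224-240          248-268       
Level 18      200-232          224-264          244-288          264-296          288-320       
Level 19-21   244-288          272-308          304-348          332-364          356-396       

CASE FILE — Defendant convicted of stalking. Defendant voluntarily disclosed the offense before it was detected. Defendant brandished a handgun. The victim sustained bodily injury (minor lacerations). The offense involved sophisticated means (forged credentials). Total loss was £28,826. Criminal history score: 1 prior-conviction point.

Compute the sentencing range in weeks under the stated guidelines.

Base offense level for stalking: 12.
S1 applies (level before this adjustment is 12 ≥ 8, so +5): 12 + 5 = 17.
S2 applies: 17 + 2 = 19.
S3 applies: 19 − 1 = 18.
S4 applies (level before this adjustment is 18 ≥ 14, so +3): 18 + 3 = 21.
S6 applies: 21 + 4 = 25.
Level 25 exceeds the maximum of 21; capped at 21.
Final offense level: 21.
Criminal history: 1 prior point → Category Minimal (0-3).
Level 21 falls in the 19-21 band.
Grid: Level 19-21 × Category Minimal = 244-288 weeks.

244-288 weeks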